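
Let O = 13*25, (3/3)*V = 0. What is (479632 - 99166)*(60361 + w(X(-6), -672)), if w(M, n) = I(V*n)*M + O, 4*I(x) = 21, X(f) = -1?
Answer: 46173924459/2 ≈ 2.3087e+10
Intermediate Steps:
V = 0
I(x) = 21/4 (I(x) = (¼)*21 = 21/4)
O = 325
w(M, n) = 325 + 21*M/4 (w(M, n) = 21*M/4 + 325 = 325 + 21*M/4)
(479632 - 99166)*(60361 + w(X(-6), -672)) = (479632 - 99166)*(60361 + (325 + (21/4)*(-1))) = 380466*(60361 + (325 - 21/4)) = 380466*(60361 + 1279/4) = 380466*(242723/4) = 46173924459/2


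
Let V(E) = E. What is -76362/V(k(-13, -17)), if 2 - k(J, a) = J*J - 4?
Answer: 76362/163 ≈ 468.48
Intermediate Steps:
k(J, a) = 6 - J**2 (k(J, a) = 2 - (J*J - 4) = 2 - (J**2 - 4) = 2 - (-4 + J**2) = 2 + (4 - J**2) = 6 - J**2)
-76362/V(k(-13, -17)) = -76362/(6 - 1*(-13)**2) = -76362/(6 - 1*169) = -76362/(6 - 169) = -76362/(-163) = -76362*(-1/163) = 76362/163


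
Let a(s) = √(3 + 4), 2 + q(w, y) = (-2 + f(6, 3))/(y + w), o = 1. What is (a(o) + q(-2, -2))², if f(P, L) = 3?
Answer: 193/16 - 9*√7/2 ≈ 0.15662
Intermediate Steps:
q(w, y) = -2 + 1/(w + y) (q(w, y) = -2 + (-2 + 3)/(y + w) = -2 + 1/(w + y))
a(s) = √7
(a(o) + q(-2, -2))² = (√7 + (1 - 2*(-2) - 2*(-2))/(-2 - 2))² = (√7 + (1 + 4 + 4)/(-4))² = (√7 - ¼*9)² = (√7 - 9/4)² = (-9/4 + √7)²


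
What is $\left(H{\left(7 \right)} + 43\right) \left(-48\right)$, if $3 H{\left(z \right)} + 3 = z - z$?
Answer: $-2016$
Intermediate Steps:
$H{\left(z \right)} = -1$ ($H{\left(z \right)} = -1 + \frac{z - z}{3} = -1 + \frac{1}{3} \cdot 0 = -1 + 0 = -1$)
$\left(H{\left(7 \right)} + 43\right) \left(-48\right) = \left(-1 + 43\right) \left(-48\right) = 42 \left(-48\right) = -2016$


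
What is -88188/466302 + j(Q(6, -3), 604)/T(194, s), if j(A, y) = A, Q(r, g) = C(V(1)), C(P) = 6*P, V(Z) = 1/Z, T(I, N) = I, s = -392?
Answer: -1192555/7538549 ≈ -0.15819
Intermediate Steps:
Q(r, g) = 6 (Q(r, g) = 6/1 = 6*1 = 6)
-88188/466302 + j(Q(6, -3), 604)/T(194, s) = -88188/466302 + 6/194 = -88188*1/466302 + 6*(1/194) = -14698/77717 + 3/97 = -1192555/7538549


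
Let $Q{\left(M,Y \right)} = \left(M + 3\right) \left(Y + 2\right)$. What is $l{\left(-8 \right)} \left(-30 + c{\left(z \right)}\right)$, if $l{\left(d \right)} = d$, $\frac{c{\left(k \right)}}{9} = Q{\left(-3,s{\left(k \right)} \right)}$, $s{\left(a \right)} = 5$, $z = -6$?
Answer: $240$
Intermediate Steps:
$Q{\left(M,Y \right)} = \left(2 + Y\right) \left(3 + M\right)$ ($Q{\left(M,Y \right)} = \left(3 + M\right) \left(2 + Y\right) = \left(2 + Y\right) \left(3 + M\right)$)
$c{\left(k \right)} = 0$ ($c{\left(k \right)} = 9 \left(6 + 2 \left(-3\right) + 3 \cdot 5 - 15\right) = 9 \left(6 - 6 + 15 - 15\right) = 9 \cdot 0 = 0$)
$l{\left(-8 \right)} \left(-30 + c{\left(z \right)}\right) = - 8 \left(-30 + 0\right) = \left(-8\right) \left(-30\right) = 240$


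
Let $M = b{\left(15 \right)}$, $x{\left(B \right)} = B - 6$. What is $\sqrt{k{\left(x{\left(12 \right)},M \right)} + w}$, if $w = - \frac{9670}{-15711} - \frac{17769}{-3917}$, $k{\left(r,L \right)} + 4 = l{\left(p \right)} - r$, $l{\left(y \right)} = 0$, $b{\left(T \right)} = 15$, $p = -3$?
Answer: $\frac{i \sqrt{18360684111741627}}{61539987} \approx 2.2018 i$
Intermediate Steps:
$x{\left(B \right)} = -6 + B$
$M = 15$
$k{\left(r,L \right)} = -4 - r$ ($k{\left(r,L \right)} = -4 + \left(0 - r\right) = -4 - r$)
$w = \frac{317046149}{61539987}$ ($w = \left(-9670\right) \left(- \frac{1}{15711}\right) - - \frac{17769}{3917} = \frac{9670}{15711} + \frac{17769}{3917} = \frac{317046149}{61539987} \approx 5.1519$)
$\sqrt{k{\left(x{\left(12 \right)},M \right)} + w} = \sqrt{\left(-4 - \left(-6 + 12\right)\right) + \frac{317046149}{61539987}} = \sqrt{\left(-4 - 6\right) + \frac{317046149}{61539987}} = \sqrt{-10 + \frac{317046149}{61539987}} = \sqrt{- \frac{298353721}{61539987}} = \frac{i \sqrt{18360684111741627}}{61539987}$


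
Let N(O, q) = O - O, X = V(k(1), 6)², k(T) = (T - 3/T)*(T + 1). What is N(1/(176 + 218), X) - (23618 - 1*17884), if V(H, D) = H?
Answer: -5734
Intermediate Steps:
k(T) = (1 + T)*(T - 3/T) (k(T) = (T - 3/T)*(1 + T) = (1 + T)*(T - 3/T))
X = 16 (X = (-3 + 1 + 1² - 3/1)² = (-3 + 1 + 1 - 3*1)² = (-3 + 1 + 1 - 3)² = (-4)² = 16)
N(O, q) = 0
N(1/(176 + 218), X) - (23618 - 1*17884) = 0 - (23618 - 1*17884) = 0 - (23618 - 17884) = 0 - 1*5734 = 0 - 5734 = -5734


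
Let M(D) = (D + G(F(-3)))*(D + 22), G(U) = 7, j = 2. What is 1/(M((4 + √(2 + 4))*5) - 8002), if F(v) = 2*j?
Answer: -3359/22208687 - 345*√6/44417374 ≈ -0.00017027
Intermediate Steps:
F(v) = 4 (F(v) = 2*2 = 4)
M(D) = (7 + D)*(22 + D) (M(D) = (D + 7)*(D + 22) = (7 + D)*(22 + D))
1/(M((4 + √(2 + 4))*5) - 8002) = 1/((154 + ((4 + √(2 + 4))*5)² + 29*((4 + √(2 + 4))*5)) - 8002) = 1/((154 + ((4 + √6)*5)² + 29*((4 + √6)*5)) - 8002) = 1/((154 + (20 + 5*√6)² + 29*(20 + 5*√6)) - 8002) = 1/((154 + (20 + 5*√6)² + (580 + 145*√6)) - 8002) = 1/((734 + (20 + 5*√6)² + 145*√6) - 8002) = 1/(-7268 + (20 + 5*√6)² + 145*√6)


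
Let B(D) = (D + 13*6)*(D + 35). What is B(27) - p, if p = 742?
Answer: 5768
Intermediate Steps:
B(D) = (35 + D)*(78 + D) (B(D) = (D + 78)*(35 + D) = (78 + D)*(35 + D) = (35 + D)*(78 + D))
B(27) - p = (2730 + 27**2 + 113*27) - 1*742 = (2730 + 729 + 3051) - 742 = 6510 - 742 = 5768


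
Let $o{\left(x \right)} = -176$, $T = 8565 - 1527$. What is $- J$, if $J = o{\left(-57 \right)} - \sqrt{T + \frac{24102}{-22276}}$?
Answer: $176 + \frac{3 \sqrt{96996130626}}{11138} \approx 259.89$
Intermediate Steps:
$T = 7038$ ($T = 8565 - 1527 = 7038$)
$J = -176 - \frac{3 \sqrt{96996130626}}{11138}$ ($J = -176 - \sqrt{7038 + \frac{24102}{-22276}} = -176 - \sqrt{7038 + 24102 \left(- \frac{1}{22276}\right)} = -176 - \sqrt{7038 - \frac{12051}{11138}} = -176 - \sqrt{\frac{78377193}{11138}} = -176 - \frac{3 \sqrt{96996130626}}{11138} \approx -259.89$)
$- J = - (-176 - \frac{3 \sqrt{96996130626}}{11138}) = 176 + \frac{3 \sqrt{96996130626}}{11138}$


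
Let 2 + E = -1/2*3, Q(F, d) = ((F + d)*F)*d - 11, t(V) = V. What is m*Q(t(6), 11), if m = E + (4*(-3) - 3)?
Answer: -41107/2 ≈ -20554.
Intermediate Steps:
Q(F, d) = -11 + F*d*(F + d) (Q(F, d) = (F*(F + d))*d - 11 = F*d*(F + d) - 11 = -11 + F*d*(F + d))
E = -7/2 (E = -2 - 1/2*3 = -2 - 1*½*3 = -2 - ½*3 = -2 - 3/2 = -7/2 ≈ -3.5000)
m = -37/2 (m = -7/2 + (4*(-3) - 3) = -7/2 + (-12 - 3) = -7/2 - 15 = -37/2 ≈ -18.500)
m*Q(t(6), 11) = -37*(-11 + 6*11² + 11*6²)/2 = -37*(-11 + 6*121 + 11*36)/2 = -37*(-11 + 726 + 396)/2 = -37/2*1111 = -41107/2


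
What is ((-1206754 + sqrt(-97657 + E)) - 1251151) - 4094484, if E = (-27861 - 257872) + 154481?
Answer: -6552389 + I*sqrt(228909) ≈ -6.5524e+6 + 478.44*I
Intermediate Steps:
E = -131252 (E = -285733 + 154481 = -131252)
((-1206754 + sqrt(-97657 + E)) - 1251151) - 4094484 = ((-1206754 + sqrt(-97657 - 131252)) - 1251151) - 4094484 = ((-1206754 + sqrt(-228909)) - 1251151) - 4094484 = ((-1206754 + I*sqrt(228909)) - 1251151) - 4094484 = (-2457905 + I*sqrt(228909)) - 4094484 = -6552389 + I*sqrt(228909)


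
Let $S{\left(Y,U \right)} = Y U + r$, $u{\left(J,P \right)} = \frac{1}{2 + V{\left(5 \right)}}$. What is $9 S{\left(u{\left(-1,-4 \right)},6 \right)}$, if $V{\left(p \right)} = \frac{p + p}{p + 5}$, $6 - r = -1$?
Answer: $81$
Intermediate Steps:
$r = 7$ ($r = 6 - -1 = 6 + 1 = 7$)
$V{\left(p \right)} = \frac{2 p}{5 + p}$
$u{\left(J,P \right)} = \frac{1}{3}$ ($u{\left(J,P \right)} = \frac{1}{2 + 2 \cdot 5 \frac{1}{5 + 5}} = \frac{1}{2 + 2 \cdot 5 \cdot \frac{1}{10}} = \frac{1}{2 + 1} = \frac{1}{3}$)
$S{\left(Y,U \right)} = 7 + U Y$ ($S{\left(Y,U \right)} = Y U + 7 = U Y + 7 = 7 + U Y$)
$9 S{\left(u{\left(-1,-4 \right)},6 \right)} = 9 \left(7 + 6 \cdot \frac{1}{3}\right) = 9 \left(7 + 2\right) = 9 \cdot 9 = 81$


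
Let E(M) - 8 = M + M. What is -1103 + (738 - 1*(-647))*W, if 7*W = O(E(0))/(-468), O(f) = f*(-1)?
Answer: -900587/819 ≈ -1099.6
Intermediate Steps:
E(M) = 8 + 2*M (E(M) = 8 + (M + M) = 8 + 2*M)
O(f) = -f
W = 2/819 (W = (-(8 + 2*0)/(-468))/7 = (-(8 + 0)*(-1/468))/7 = (-1*8*(-1/468))/7 = (-8*(-1/468))/7 = (1/7)*(2/117) = 2/819 ≈ 0.0024420)
-1103 + (738 - 1*(-647))*W = -1103 + (738 - 1*(-647))*(2/819) = -1103 + (738 + 647)*(2/819) = -1103 + 1385*(2/819) = -1103 + 2770/819 = -900587/819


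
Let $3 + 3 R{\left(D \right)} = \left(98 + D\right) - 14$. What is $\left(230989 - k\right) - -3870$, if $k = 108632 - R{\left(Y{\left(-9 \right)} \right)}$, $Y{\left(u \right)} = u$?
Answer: $126251$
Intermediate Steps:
$R{\left(D \right)} = 27 + \frac{D}{3}$ ($R{\left(D \right)} = -1 + \frac{\left(98 + D\right) - 14}{3} = -1 + \frac{84 + D}{3} = -1 + \left(28 + \frac{D}{3}\right) = 27 + \frac{D}{3}$)
$k = 108608$ ($k = 108632 - \left(27 + \frac{1}{3} \left(-9\right)\right) = 108632 - \left(27 - 3\right) = 108632 - 24 = 108608$)
$\left(230989 - k\right) - -3870 = \left(230989 - 108608\right) - -3870 = \left(230989 - 108608\right) + 3870 = 122381 + 3870 = 126251$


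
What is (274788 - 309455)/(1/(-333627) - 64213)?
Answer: 11565847209/21423190552 ≈ 0.53988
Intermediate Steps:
(274788 - 309455)/(1/(-333627) - 64213) = -34667/(-1/333627 - 64213) = -34667/(-21423190552/333627) = -34667*(-333627/21423190552) = 11565847209/21423190552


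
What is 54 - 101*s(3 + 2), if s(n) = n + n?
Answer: -956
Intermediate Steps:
s(n) = 2*n
54 - 101*s(3 + 2) = 54 - 202*(3 + 2) = 54 - 202*5 = 54 - 101*10 = 54 - 1010 = -956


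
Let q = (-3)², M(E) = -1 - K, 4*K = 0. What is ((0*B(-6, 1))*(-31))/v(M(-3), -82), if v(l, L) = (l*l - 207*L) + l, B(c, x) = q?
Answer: 0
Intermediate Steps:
K = 0 (K = (¼)*0 = 0)
M(E) = -1 (M(E) = -1 - 1*0 = -1 + 0 = -1)
q = 9
B(c, x) = 9
v(l, L) = l + l² - 207*L (v(l, L) = (l² - 207*L) + l = l + l² - 207*L)
((0*B(-6, 1))*(-31))/v(M(-3), -82) = ((0*9)*(-31))/(-1 + (-1)² - 207*(-82)) = (0*(-31))/(-1 + 1 + 16974) = 0/16974 = 0*(1/16974) = 0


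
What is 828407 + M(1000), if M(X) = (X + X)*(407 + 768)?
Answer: 3178407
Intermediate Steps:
M(X) = 2350*X (M(X) = (2*X)*1175 = 2350*X)
828407 + M(1000) = 828407 + 2350*1000 = 828407 + 2350000 = 3178407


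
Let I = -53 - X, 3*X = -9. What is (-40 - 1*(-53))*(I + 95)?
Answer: 585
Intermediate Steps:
X = -3 (X = (⅓)*(-9) = -3)
I = -50 (I = -53 - 1*(-3) = -53 + 3 = -50)
(-40 - 1*(-53))*(I + 95) = (-40 - 1*(-53))*(-50 + 95) = (-40 + 53)*45 = 13*45 = 585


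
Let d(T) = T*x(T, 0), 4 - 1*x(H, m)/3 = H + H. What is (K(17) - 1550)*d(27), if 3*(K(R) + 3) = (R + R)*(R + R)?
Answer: 4729050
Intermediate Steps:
x(H, m) = 12 - 6*H (x(H, m) = 12 - 3*(H + H) = 12 - 6*H)
K(R) = -3 + 4*R²/3 (K(R) = -3 + ((R + R)*(R + R))/3 = -3 + ((2*R)*(2*R))/3 = -3 + (4*R²)/3 = -3 + 4*R²/3)
d(T) = T*(12 - 6*T)
(K(17) - 1550)*d(27) = ((-3 + (4/3)*17²) - 1550)*(6*27*(2 - 1*27)) = ((-3 + (4/3)*289) - 1550)*(6*27*(2 - 27)) = ((-3 + 1156/3) - 1550)*(6*27*(-25)) = (1147/3 - 1550)*(-4050) = -3503/3*(-4050) = 4729050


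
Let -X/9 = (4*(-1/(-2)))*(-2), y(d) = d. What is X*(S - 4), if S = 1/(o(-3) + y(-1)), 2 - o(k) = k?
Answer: -135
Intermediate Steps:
o(k) = 2 - k
S = ¼ (S = 1/((2 - 1*(-3)) - 1) = 1/((2 + 3) - 1) = 1/(5 - 1) = 1/4 = ¼ ≈ 0.25000)
X = 36 (X = -9*4*(-1/(-2))*(-2) = -9*4*(-1*(-½))*(-2) = -9*4*(½)*(-2) = -18*(-2) = -9*(-4) = 36)
X*(S - 4) = 36*(¼ - 4) = 36*(-15/4) = -135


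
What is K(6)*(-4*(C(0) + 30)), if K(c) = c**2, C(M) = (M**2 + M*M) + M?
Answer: -4320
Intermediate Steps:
C(M) = M + 2*M**2 (C(M) = (M**2 + M**2) + M = 2*M**2 + M = M + 2*M**2)
K(6)*(-4*(C(0) + 30)) = 6**2*(-4*(0*(1 + 2*0) + 30)) = 36*(-4*(0*(1 + 0) + 30)) = 36*(-4*(0*1 + 30)) = 36*(-4*(0 + 30)) = 36*(-4*30) = 36*(-120) = -4320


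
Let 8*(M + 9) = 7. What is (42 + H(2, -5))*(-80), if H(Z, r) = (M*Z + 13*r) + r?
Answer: 3540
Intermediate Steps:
M = -65/8 (M = -9 + (1/8)*7 = -9 + 7/8 = -65/8 ≈ -8.1250)
H(Z, r) = 14*r - 65*Z/8 (H(Z, r) = (-65*Z/8 + 13*r) + r = (13*r - 65*Z/8) + r = 14*r - 65*Z/8)
(42 + H(2, -5))*(-80) = (42 + (14*(-5) - 65/8*2))*(-80) = (42 + (-70 - 65/4))*(-80) = (42 - 345/4)*(-80) = -177/4*(-80) = 3540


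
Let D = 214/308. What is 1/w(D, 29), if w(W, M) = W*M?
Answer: 154/3103 ≈ 0.049629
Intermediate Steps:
D = 107/154 (D = 214*(1/308) = 107/154 ≈ 0.69481)
w(W, M) = M*W
1/w(D, 29) = 1/(29*(107/154)) = 1/(3103/154) = 154/3103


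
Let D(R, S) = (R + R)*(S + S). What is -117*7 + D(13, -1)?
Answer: -871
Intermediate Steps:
D(R, S) = 4*R*S (D(R, S) = (2*R)*(2*S) = 4*R*S)
-117*7 + D(13, -1) = -117*7 + 4*13*(-1) = -819 - 52 = -871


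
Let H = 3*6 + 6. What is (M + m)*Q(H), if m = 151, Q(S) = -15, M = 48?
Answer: -2985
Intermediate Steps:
H = 24 (H = 18 + 6 = 24)
(M + m)*Q(H) = (48 + 151)*(-15) = 199*(-15) = -2985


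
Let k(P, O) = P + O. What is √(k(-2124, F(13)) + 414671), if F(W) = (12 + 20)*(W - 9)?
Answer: 5*√16507 ≈ 642.40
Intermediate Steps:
F(W) = -288 + 32*W (F(W) = 32*(-9 + W) = -288 + 32*W)
k(P, O) = O + P
√(k(-2124, F(13)) + 414671) = √(((-288 + 32*13) - 2124) + 414671) = √(((-288 + 416) - 2124) + 414671) = √((128 - 2124) + 414671) = √(-1996 + 414671) = √412675 = 5*√16507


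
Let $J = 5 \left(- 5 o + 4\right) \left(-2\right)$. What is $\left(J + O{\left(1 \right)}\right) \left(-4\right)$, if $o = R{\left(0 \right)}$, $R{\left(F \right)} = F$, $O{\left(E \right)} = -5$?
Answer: $180$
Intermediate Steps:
$o = 0$
$J = -40$ ($J = 5 \left(\left(-5\right) 0 + 4\right) \left(-2\right) = 5 \left(0 + 4\right) \left(-2\right) = 5 \cdot 4 \left(-2\right) = 20 \left(-2\right) = -40$)
$\left(J + O{\left(1 \right)}\right) \left(-4\right) = \left(-40 - 5\right) \left(-4\right) = \left(-45\right) \left(-4\right) = 180$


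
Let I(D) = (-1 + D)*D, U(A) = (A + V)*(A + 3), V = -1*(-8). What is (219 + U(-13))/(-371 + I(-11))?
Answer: -269/239 ≈ -1.1255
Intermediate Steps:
V = 8
U(A) = (3 + A)*(8 + A) (U(A) = (A + 8)*(A + 3) = (8 + A)*(3 + A) = (3 + A)*(8 + A))
I(D) = D*(-1 + D)
(219 + U(-13))/(-371 + I(-11)) = (219 + (24 + (-13)² + 11*(-13)))/(-371 - 11*(-1 - 11)) = (219 + (24 + 169 - 143))/(-371 - 11*(-12)) = (219 + 50)/(-371 + 132) = 269/(-239) = 269*(-1/239) = -269/239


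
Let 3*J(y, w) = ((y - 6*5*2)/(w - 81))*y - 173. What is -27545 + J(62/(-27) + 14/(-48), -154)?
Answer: -907927718401/32892480 ≈ -27603.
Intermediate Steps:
J(y, w) = -173/3 + y*(-60 + y)/(3*(-81 + w)) (J(y, w) = (((y - 6*5*2)/(w - 81))*y - 173)/3 = (((y - 30*2)/(-81 + w))*y - 173)/3 = (((y - 60)/(-81 + w))*y - 173)/3 = (((-60 + y)/(-81 + w))*y - 173)/3 = (y*(-60 + y)/(-81 + w) - 173)/3 = (-173 + y*(-60 + y)/(-81 + w))/3 = -173/3 + y*(-60 + y)/(3*(-81 + w)))
-27545 + J(62/(-27) + 14/(-48), -154) = -27545 + (14013 + (62/(-27) + 14/(-48))² - 173*(-154) - 60*(62/(-27) + 14/(-48)))/(3*(-81 - 154)) = -27545 + (⅓)*(14013 + (62*(-1/27) + 14*(-1/48))² + 26642 - 60*(62*(-1/27) + 14*(-1/48)))/(-235) = -27545 + (⅓)*(-1/235)*(14013 + (-62/27 - 7/24)² + 26642 - 60*(-62/27 - 7/24)) = -27545 + (⅓)*(-1/235)*(14013 + (-559/216)² + 26642 - 60*(-559/216)) = -27545 + (⅓)*(-1/235)*(14013 + 312481/46656 + 26642 + 2795/18) = -27545 + (⅓)*(-1/235)*(1904356801/46656) = -27545 - 1904356801/32892480 = -907927718401/32892480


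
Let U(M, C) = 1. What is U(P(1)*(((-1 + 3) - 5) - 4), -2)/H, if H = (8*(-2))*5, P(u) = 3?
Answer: -1/80 ≈ -0.012500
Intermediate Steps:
H = -80 (H = -16*5 = -80)
U(P(1)*(((-1 + 3) - 5) - 4), -2)/H = 1/(-80) = 1*(-1/80) = -1/80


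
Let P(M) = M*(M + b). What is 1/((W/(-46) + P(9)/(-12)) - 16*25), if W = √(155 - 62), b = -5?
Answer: -27508/11085721 + 46*√93/343657351 ≈ -0.0024801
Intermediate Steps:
P(M) = M*(-5 + M) (P(M) = M*(M - 5) = M*(-5 + M))
W = √93 ≈ 9.6436
1/((W/(-46) + P(9)/(-12)) - 16*25) = 1/((√93/(-46) + (9*(-5 + 9))/(-12)) - 16*25) = 1/((√93*(-1/46) + (9*4)*(-1/12)) - 400) = 1/((-√93/46 + 36*(-1/12)) - 400) = 1/((-√93/46 - 3) - 400) = 1/((-3 - √93/46) - 400) = 1/(-403 - √93/46)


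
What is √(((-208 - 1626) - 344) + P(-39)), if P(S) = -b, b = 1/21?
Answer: I*√960519/21 ≈ 46.67*I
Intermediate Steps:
b = 1/21 ≈ 0.047619
P(S) = -1/21 (P(S) = -1*1/21 = -1/21)
√(((-208 - 1626) - 344) + P(-39)) = √(((-208 - 1626) - 344) - 1/21) = √((-1834 - 344) - 1/21) = √(-2178 - 1/21) = √(-45739/21) = I*√960519/21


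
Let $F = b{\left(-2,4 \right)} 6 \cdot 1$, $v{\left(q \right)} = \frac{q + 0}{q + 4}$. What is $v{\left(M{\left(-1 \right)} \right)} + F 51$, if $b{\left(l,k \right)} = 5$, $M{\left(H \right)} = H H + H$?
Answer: $1530$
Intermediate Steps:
$M{\left(H \right)} = H + H^{2}$ ($M{\left(H \right)} = H^{2} + H = H + H^{2}$)
$v{\left(q \right)} = \frac{q}{4 + q}$
$F = 30$ ($F = 5 \cdot 6 \cdot 1 = 30 \cdot 1 = 30$)
$v{\left(M{\left(-1 \right)} \right)} + F 51 = \frac{\left(-1\right) \left(1 - 1\right)}{4 - \left(1 - 1\right)} + 30 \cdot 51 = \frac{\left(-1\right) 0}{4 - 0} + 1530 = \frac{0}{4 + 0} + 1530 = \frac{0}{4} + 1530 = 0 \cdot \frac{1}{4} + 1530 = 0 + 1530 = 1530$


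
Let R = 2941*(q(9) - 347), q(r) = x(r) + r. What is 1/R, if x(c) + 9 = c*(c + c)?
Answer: -1/544085 ≈ -1.8379e-6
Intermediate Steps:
x(c) = -9 + 2*c² (x(c) = -9 + c*(c + c) = -9 + c*(2*c) = -9 + 2*c²)
q(r) = -9 + r + 2*r² (q(r) = (-9 + 2*r²) + r = -9 + r + 2*r²)
R = -544085 (R = 2941*((-9 + 9 + 2*9²) - 347) = 2941*((-9 + 9 + 2*81) - 347) = 2941*((-9 + 9 + 162) - 347) = 2941*(162 - 347) = 2941*(-185) = -544085)
1/R = 1/(-544085) = -1/544085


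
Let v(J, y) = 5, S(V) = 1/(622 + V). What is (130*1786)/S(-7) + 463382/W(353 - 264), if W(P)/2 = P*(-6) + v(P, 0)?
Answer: 75536048609/529 ≈ 1.4279e+8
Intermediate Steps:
W(P) = 10 - 12*P (W(P) = 2*(P*(-6) + 5) = 2*(-6*P + 5) = 2*(5 - 6*P) = 10 - 12*P)
(130*1786)/S(-7) + 463382/W(353 - 264) = (130*1786)/(1/(622 - 7)) + 463382/(10 - 12*(353 - 264)) = 232180/(1/615) + 463382/(10 - 12*89) = 232180/(1/615) + 463382/(10 - 1068) = 232180*615 + 463382/(-1058) = 142790700 + 463382*(-1/1058) = 142790700 - 231691/529 = 75536048609/529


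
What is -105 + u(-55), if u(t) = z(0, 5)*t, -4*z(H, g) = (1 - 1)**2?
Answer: -105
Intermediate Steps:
z(H, g) = 0 (z(H, g) = -(1 - 1)**2/4 = -1/4*0**2 = -1/4*0 = 0)
u(t) = 0 (u(t) = 0*t = 0)
-105 + u(-55) = -105 + 0 = -105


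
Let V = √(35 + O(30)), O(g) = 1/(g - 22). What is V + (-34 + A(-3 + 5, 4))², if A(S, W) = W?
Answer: 900 + √562/4 ≈ 905.93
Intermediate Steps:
O(g) = 1/(-22 + g)
V = √562/4 (V = √(35 + 1/(-22 + 30)) = √(35 + 1/8) = √(35 + ⅛) = √(281/8) = √562/4 ≈ 5.9266)
V + (-34 + A(-3 + 5, 4))² = √562/4 + (-34 + 4)² = √562/4 + (-30)² = √562/4 + 900 = 900 + √562/4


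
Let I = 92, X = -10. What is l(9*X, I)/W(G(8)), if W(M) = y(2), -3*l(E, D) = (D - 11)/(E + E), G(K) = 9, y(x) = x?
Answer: 3/40 ≈ 0.075000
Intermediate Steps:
l(E, D) = -(-11 + D)/(6*E) (l(E, D) = -(D - 11)/(3*(E + E)) = -(-11 + D)/(3*(2*E)) = -(-11 + D)*1/(2*E)/3 = -(-11 + D)/(6*E))
W(M) = 2
l(9*X, I)/W(G(8)) = ((11 - 1*92)/(6*((9*(-10)))))/2 = ((⅙)*(11 - 92)/(-90))*(½) = ((⅙)*(-1/90)*(-81))*(½) = (3/20)*(½) = 3/40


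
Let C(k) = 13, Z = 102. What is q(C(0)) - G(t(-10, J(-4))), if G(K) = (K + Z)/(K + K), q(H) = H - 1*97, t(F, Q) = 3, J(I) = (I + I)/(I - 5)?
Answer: -203/2 ≈ -101.50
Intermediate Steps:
J(I) = 2*I/(-5 + I) (J(I) = (2*I)/(-5 + I) = 2*I/(-5 + I))
q(H) = -97 + H (q(H) = H - 97 = -97 + H)
G(K) = (102 + K)/(2*K) (G(K) = (K + 102)/(K + K) = (102 + K)/((2*K)) = (102 + K)*(1/(2*K)) = (102 + K)/(2*K))
q(C(0)) - G(t(-10, J(-4))) = (-97 + 13) - (102 + 3)/(2*3) = -84 - 105/(2*3) = -84 - 1*35/2 = -84 - 35/2 = -203/2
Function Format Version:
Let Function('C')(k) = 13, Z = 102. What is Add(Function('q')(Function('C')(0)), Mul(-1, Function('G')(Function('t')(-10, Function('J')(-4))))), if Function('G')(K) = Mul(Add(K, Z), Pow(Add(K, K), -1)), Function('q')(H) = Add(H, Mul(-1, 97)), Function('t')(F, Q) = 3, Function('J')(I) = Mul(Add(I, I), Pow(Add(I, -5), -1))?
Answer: Rational(-203, 2) ≈ -101.50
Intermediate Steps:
Function('J')(I) = Mul(2, I, Pow(Add(-5, I), -1)) (Function('J')(I) = Mul(Mul(2, I), Pow(Add(-5, I), -1)) = Mul(2, I, Pow(Add(-5, I), -1)))
Function('q')(H) = Add(-97, H) (Function('q')(H) = Add(H, -97) = Add(-97, H))
Function('G')(K) = Mul(Rational(1, 2), Pow(K, -1), Add(102, K)) (Function('G')(K) = Mul(Add(K, 102), Pow(Add(K, K), -1)) = Mul(Add(102, K), Pow(Mul(2, K), -1)) = Mul(Add(102, K), Mul(Rational(1, 2), Pow(K, -1))) = Mul(Rational(1, 2), Pow(K, -1), Add(102, K)))
Add(Function('q')(Function('C')(0)), Mul(-1, Function('G')(Function('t')(-10, Function('J')(-4))))) = Add(Add(-97, 13), Mul(-1, Mul(Rational(1, 2), Pow(3, -1), Add(102, 3)))) = Add(-84, Mul(-1, Mul(Rational(1, 2), Rational(1, 3), 105))) = Add(-84, Mul(-1, Rational(35, 2))) = Add(-84, Rational(-35, 2)) = Rational(-203, 2)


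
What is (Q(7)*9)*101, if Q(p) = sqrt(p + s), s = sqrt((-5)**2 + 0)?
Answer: 1818*sqrt(3) ≈ 3148.9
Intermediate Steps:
s = 5 (s = sqrt(25 + 0) = sqrt(25) = 5)
Q(p) = sqrt(5 + p) (Q(p) = sqrt(p + 5) = sqrt(5 + p))
(Q(7)*9)*101 = (sqrt(5 + 7)*9)*101 = (sqrt(12)*9)*101 = ((2*sqrt(3))*9)*101 = (18*sqrt(3))*101 = 1818*sqrt(3)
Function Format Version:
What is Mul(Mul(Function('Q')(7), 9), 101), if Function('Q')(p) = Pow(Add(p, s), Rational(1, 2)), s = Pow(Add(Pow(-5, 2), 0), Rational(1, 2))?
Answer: Mul(1818, Pow(3, Rational(1, 2))) ≈ 3148.9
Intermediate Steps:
s = 5 (s = Pow(Add(25, 0), Rational(1, 2)) = Pow(25, Rational(1, 2)) = 5)
Function('Q')(p) = Pow(Add(5, p), Rational(1, 2)) (Function('Q')(p) = Pow(Add(p, 5), Rational(1, 2)) = Pow(Add(5, p), Rational(1, 2)))
Mul(Mul(Function('Q')(7), 9), 101) = Mul(Mul(Pow(Add(5, 7), Rational(1, 2)), 9), 101) = Mul(Mul(Pow(12, Rational(1, 2)), 9), 101) = Mul(Mul(Mul(2, Pow(3, Rational(1, 2))), 9), 101) = Mul(Mul(18, Pow(3, Rational(1, 2))), 101) = Mul(1818, Pow(3, Rational(1, 2)))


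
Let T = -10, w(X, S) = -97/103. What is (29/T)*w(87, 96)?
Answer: 2813/1030 ≈ 2.7311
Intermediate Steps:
w(X, S) = -97/103 (w(X, S) = -97*1/103 = -97/103)
(29/T)*w(87, 96) = (29/(-10))*(-97/103) = (29*(-⅒))*(-97/103) = -29/10*(-97/103) = 2813/1030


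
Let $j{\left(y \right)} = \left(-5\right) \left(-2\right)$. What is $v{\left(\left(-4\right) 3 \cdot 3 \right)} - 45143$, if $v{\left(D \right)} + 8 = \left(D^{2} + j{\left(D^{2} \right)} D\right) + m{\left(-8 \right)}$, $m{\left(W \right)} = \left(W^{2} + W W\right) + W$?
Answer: $-44095$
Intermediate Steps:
$m{\left(W \right)} = W + 2 W^{2}$ ($m{\left(W \right)} = \left(W^{2} + W^{2}\right) + W = 2 W^{2} + W = W + 2 W^{2}$)
$j{\left(y \right)} = 10$
$v{\left(D \right)} = 112 + D^{2} + 10 D$ ($v{\left(D \right)} = -8 - \left(- D^{2} - 10 D + 8 \left(1 + 2 \left(-8\right)\right)\right) = -8 - \left(- D^{2} - 10 D + 8 \left(1 - 16\right)\right) = -8 - \left(-120 - D^{2} - 10 D\right) = -8 + \left(\left(D^{2} + 10 D\right) + 120\right) = -8 + \left(120 + D^{2} + 10 D\right) = 112 + D^{2} + 10 D$)
$v{\left(\left(-4\right) 3 \cdot 3 \right)} - 45143 = \left(112 + \left(\left(-4\right) 3 \cdot 3\right)^{2} + 10 \left(-4\right) 3 \cdot 3\right) - 45143 = \left(112 + \left(\left(-12\right) 3\right)^{2} + 10 \left(\left(-12\right) 3\right)\right) - 45143 = \left(112 + \left(-36\right)^{2} + 10 \left(-36\right)\right) - 45143 = \left(112 + 1296 - 360\right) - 45143 = 1048 - 45143 = -44095$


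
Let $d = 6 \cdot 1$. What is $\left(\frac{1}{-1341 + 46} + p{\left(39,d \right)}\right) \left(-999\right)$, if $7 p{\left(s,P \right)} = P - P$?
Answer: $\frac{27}{35} \approx 0.77143$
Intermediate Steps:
$d = 6$
$p{\left(s,P \right)} = 0$ ($p{\left(s,P \right)} = \frac{P - P}{7} = \frac{1}{7} \cdot 0 = 0$)
$\left(\frac{1}{-1341 + 46} + p{\left(39,d \right)}\right) \left(-999\right) = \left(\frac{1}{-1341 + 46} + 0\right) \left(-999\right) = \left(\frac{1}{-1295} + 0\right) \left(-999\right) = \left(- \frac{1}{1295} + 0\right) \left(-999\right) = \left(- \frac{1}{1295}\right) \left(-999\right) = \frac{27}{35}$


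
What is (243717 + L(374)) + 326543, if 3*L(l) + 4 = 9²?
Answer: 1710857/3 ≈ 5.7029e+5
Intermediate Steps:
L(l) = 77/3 (L(l) = -4/3 + (⅓)*9² = -4/3 + (⅓)*81 = -4/3 + 27 = 77/3)
(243717 + L(374)) + 326543 = (243717 + 77/3) + 326543 = 731228/3 + 326543 = 1710857/3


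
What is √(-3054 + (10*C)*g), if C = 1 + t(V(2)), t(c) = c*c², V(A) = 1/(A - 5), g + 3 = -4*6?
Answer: I*√3314 ≈ 57.567*I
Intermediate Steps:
g = -27 (g = -3 - 4*6 = -3 - 24 = -27)
V(A) = 1/(-5 + A)
t(c) = c³
C = 26/27 (C = 1 + (1/(-5 + 2))³ = 1 + (1/(-3))³ = 1 + (-⅓)³ = 1 - 1/27 = 26/27 ≈ 0.96296)
√(-3054 + (10*C)*g) = √(-3054 + (10*(26/27))*(-27)) = √(-3054 + (260/27)*(-27)) = √(-3054 - 260) = √(-3314) = I*√3314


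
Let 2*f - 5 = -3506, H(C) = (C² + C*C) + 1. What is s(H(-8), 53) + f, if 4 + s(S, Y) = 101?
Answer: -3307/2 ≈ -1653.5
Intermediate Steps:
H(C) = 1 + 2*C² (H(C) = (C² + C²) + 1 = 2*C² + 1 = 1 + 2*C²)
s(S, Y) = 97 (s(S, Y) = -4 + 101 = 97)
f = -3501/2 (f = 5/2 + (½)*(-3506) = 5/2 - 1753 = -3501/2 ≈ -1750.5)
s(H(-8), 53) + f = 97 - 3501/2 = -3307/2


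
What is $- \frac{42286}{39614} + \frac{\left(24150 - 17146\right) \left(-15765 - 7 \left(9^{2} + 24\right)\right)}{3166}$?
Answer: $- \frac{1144541350369}{31354481} \approx -36503.0$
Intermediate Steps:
$- \frac{42286}{39614} + \frac{\left(24150 - 17146\right) \left(-15765 - 7 \left(9^{2} + 24\right)\right)}{3166} = \left(-42286\right) \frac{1}{39614} + 7004 \left(-15765 - 7 \left(81 + 24\right)\right) \frac{1}{3166} = - \frac{21143}{19807} + 7004 \left(-15765 - 735\right) \frac{1}{3166} = - \frac{21143}{19807} + 7004 \left(-16500\right) \frac{1}{3166} = - \frac{21143}{19807} - \frac{57783000}{1583} = - \frac{1144541350369}{31354481}$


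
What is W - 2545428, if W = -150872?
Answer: -2696300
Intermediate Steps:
W - 2545428 = -150872 - 2545428 = -2696300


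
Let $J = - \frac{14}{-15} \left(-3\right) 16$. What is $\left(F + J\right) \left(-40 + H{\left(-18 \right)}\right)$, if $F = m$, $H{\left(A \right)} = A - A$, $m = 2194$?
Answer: $-85968$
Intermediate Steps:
$H{\left(A \right)} = 0$
$J = - \frac{224}{5}$ ($J = \left(-14\right) \left(- \frac{1}{15}\right) \left(-3\right) 16 = \frac{14}{15} \left(-3\right) 16 = \left(- \frac{14}{5}\right) 16 = - \frac{224}{5} \approx -44.8$)
$F = 2194$
$\left(F + J\right) \left(-40 + H{\left(-18 \right)}\right) = \left(2194 - \frac{224}{5}\right) \left(-40 + 0\right) = \frac{10746}{5} \left(-40\right) = -85968$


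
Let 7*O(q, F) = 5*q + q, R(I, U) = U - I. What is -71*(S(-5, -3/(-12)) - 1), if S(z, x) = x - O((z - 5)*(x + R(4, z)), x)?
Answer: 21513/4 ≈ 5378.3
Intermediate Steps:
O(q, F) = 6*q/7 (O(q, F) = (5*q + q)/7 = (6*q)/7 = 6*q/7)
S(z, x) = x - 6*(-5 + z)*(-4 + x + z)/7 (S(z, x) = x - 6*(z - 5)*(x + (z - 1*4))/7 = x - 6*(-5 + z)*(x + (z - 4))/7 = x - 6*(-5 + z)*(x + (-4 + z))/7 = x - 6*(-5 + z)*(-4 + x + z)/7)
-71*(S(-5, -3/(-12)) - 1) = -71*((-120/7 - 6/7*(-5)² + 37*(-3/(-12))/7 + (54/7)*(-5) - 6/7*(-3/(-12))*(-5)) - 1) = -71*((-120/7 - 6/7*25 + 37*(-3*(-1/12))/7 - 270/7 - 6/7*(-3*(-1/12))*(-5)) - 1) = -71*((-120/7 - 150/7 + (37/7)*(¼) - 270/7 - 6/7*¼*(-5)) - 1) = -71*((-120/7 - 150/7 + 37/28 - 270/7 + 15/14) - 1) = -71*(-299/4 - 1) = -71*(-303/4) = 21513/4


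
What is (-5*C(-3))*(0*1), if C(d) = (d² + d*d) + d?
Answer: 0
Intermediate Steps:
C(d) = d + 2*d² (C(d) = (d² + d²) + d = 2*d² + d = d + 2*d²)
(-5*C(-3))*(0*1) = (-(-15)*(1 + 2*(-3)))*(0*1) = -(-15)*(1 - 6)*0 = -(-15)*(-5)*0 = -5*15*0 = -75*0 = 0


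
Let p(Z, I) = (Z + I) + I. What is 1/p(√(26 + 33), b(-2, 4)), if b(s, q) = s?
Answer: 4/43 + √59/43 ≈ 0.27165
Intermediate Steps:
p(Z, I) = Z + 2*I (p(Z, I) = (I + Z) + I = Z + 2*I)
1/p(√(26 + 33), b(-2, 4)) = 1/(√(26 + 33) + 2*(-2)) = 1/(√59 - 4) = 1/(-4 + √59)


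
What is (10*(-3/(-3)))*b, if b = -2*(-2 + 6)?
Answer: -80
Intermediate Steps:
b = -8 (b = -2*4 = -8)
(10*(-3/(-3)))*b = (10*(-3/(-3)))*(-8) = (10*(-3*(-⅓)))*(-8) = (10*1)*(-8) = 10*(-8) = -80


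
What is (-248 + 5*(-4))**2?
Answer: 71824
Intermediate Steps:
(-248 + 5*(-4))**2 = (-248 - 20)**2 = (-268)**2 = 71824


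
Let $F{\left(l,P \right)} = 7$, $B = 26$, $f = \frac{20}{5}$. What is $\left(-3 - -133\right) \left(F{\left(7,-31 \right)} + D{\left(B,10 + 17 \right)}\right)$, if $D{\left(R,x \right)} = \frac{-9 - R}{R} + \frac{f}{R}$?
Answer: $755$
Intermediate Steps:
$f = 4$ ($f = 20 \cdot \frac{1}{5} = 4$)
$D{\left(R,x \right)} = \frac{4}{R} + \frac{-9 - R}{R}$ ($D{\left(R,x \right)} = \frac{-9 - R}{R} + \frac{4}{R} = \frac{4}{R} + \frac{-9 - R}{R}$)
$\left(-3 - -133\right) \left(F{\left(7,-31 \right)} + D{\left(B,10 + 17 \right)}\right) = \left(-3 - -133\right) \left(7 + \frac{-5 - 26}{26}\right) = \left(-3 + 133\right) \left(7 + \frac{-5 - 26}{26}\right) = 130 \left(7 + \frac{1}{26} \left(-31\right)\right) = 130 \left(7 - \frac{31}{26}\right) = 130 \cdot \frac{151}{26} = 755$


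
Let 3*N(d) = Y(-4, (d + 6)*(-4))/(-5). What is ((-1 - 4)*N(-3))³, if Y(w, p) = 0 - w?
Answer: 64/27 ≈ 2.3704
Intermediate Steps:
Y(w, p) = -w
N(d) = -4/15 (N(d) = (-1*(-4)/(-5))/3 = (4*(-⅕))/3 = (⅓)*(-⅘) = -4/15)
((-1 - 4)*N(-3))³ = ((-1 - 4)*(-4/15))³ = (-5*(-4/15))³ = (4/3)³ = 64/27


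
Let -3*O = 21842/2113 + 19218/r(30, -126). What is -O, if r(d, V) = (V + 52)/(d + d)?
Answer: -1217420866/234543 ≈ -5190.6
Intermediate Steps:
r(d, V) = (52 + V)/(2*d) (r(d, V) = (52 + V)/((2*d)) = (52 + V)*(1/(2*d)) = (52 + V)/(2*d))
O = 1217420866/234543 (O = -(21842/2113 + 19218/(((1/2)*(52 - 126)/30)))/3 = -(21842*(1/2113) + 19218/(((1/2)*(1/30)*(-74))))/3 = -(21842/2113 + 19218/(-37/30))/3 = -(21842/2113 + 19218*(-30/37))/3 = -(21842/2113 - 576540/37)/3 = -1/3*(-1217420866/78181) = 1217420866/234543 ≈ 5190.6)
-O = -1*1217420866/234543 = -1217420866/234543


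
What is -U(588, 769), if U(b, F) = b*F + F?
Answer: -452941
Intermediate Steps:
U(b, F) = F + F*b (U(b, F) = F*b + F = F + F*b)
-U(588, 769) = -769*(1 + 588) = -769*589 = -1*452941 = -452941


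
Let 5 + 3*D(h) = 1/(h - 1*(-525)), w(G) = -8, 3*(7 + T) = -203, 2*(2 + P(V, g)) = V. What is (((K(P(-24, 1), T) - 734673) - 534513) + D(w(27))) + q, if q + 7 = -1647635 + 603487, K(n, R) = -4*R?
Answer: -3587531243/1551 ≈ -2.3130e+6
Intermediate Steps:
P(V, g) = -2 + V/2
T = -224/3 (T = -7 + (1/3)*(-203) = -7 - 203/3 = -224/3 ≈ -74.667)
D(h) = -5/3 + 1/(3*(525 + h)) (D(h) = -5/3 + 1/(3*(h - 1*(-525))) = -5/3 + 1/(3*(h + 525)) = -5/3 + 1/(3*(525 + h)))
q = -1044155 (q = -7 + (-1647635 + 603487) = -7 - 1044148 = -1044155)
(((K(P(-24, 1), T) - 734673) - 534513) + D(w(27))) + q = (((-4*(-224/3) - 734673) - 534513) + (-2624 - 5*(-8))/(3*(525 - 8))) - 1044155 = (((896/3 - 734673) - 534513) + (1/3)*(-2624 + 40)/517) - 1044155 = ((-2203123/3 - 534513) + (1/3)*(1/517)*(-2584)) - 1044155 = (-3806662/3 - 2584/1551) - 1044155 = -1968046838/1551 - 1044155 = -3587531243/1551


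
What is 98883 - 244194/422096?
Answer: 20868937287/211048 ≈ 98882.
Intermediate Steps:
98883 - 244194/422096 = 98883 - 1*122097/211048 = 98883 - 122097/211048 = 20868937287/211048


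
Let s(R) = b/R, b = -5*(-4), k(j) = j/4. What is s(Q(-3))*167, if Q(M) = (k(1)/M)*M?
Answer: 13360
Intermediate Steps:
k(j) = j/4 (k(j) = j*(¼) = j/4)
b = 20
Q(M) = ¼ (Q(M) = (((¼)*1)/M)*M = (1/(4*M))*M = ¼)
s(R) = 20/R
s(Q(-3))*167 = (20/(¼))*167 = (20*4)*167 = 80*167 = 13360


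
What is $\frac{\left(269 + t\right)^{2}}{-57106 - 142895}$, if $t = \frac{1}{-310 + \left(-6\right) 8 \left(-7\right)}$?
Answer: $- \frac{48930025}{135200676} \approx -0.36191$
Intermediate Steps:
$t = \frac{1}{26}$ ($t = \frac{1}{-310 - -336} = \frac{1}{-310 + 336} = \frac{1}{26} \approx 0.038462$)
$\frac{\left(269 + t\right)^{2}}{-57106 - 142895} = \frac{\left(269 + \frac{1}{26}\right)^{2}}{-57106 - 142895} = \frac{\left(\frac{6995}{26}\right)^{2}}{-200001} = \frac{48930025}{676} \left(- \frac{1}{200001}\right) = - \frac{48930025}{135200676}$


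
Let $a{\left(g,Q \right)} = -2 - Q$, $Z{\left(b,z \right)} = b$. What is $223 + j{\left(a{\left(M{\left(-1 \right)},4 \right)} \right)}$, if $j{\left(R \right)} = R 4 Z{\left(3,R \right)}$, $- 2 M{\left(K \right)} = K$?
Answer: $151$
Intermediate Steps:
$M{\left(K \right)} = - \frac{K}{2}$
$j{\left(R \right)} = 12 R$ ($j{\left(R \right)} = R 4 \cdot 3 = 4 R 3 = 12 R$)
$223 + j{\left(a{\left(M{\left(-1 \right)},4 \right)} \right)} = 223 + 12 \left(-2 - 4\right) = 223 + 12 \left(-6\right) = 223 - 72 = 151$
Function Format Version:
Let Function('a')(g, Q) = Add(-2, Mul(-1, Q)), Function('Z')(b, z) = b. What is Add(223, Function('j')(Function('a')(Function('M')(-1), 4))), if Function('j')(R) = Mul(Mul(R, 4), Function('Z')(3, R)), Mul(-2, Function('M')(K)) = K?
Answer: 151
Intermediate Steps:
Function('M')(K) = Mul(Rational(-1, 2), K)
Function('j')(R) = Mul(12, R) (Function('j')(R) = Mul(Mul(R, 4), 3) = Mul(Mul(4, R), 3) = Mul(12, R))
Add(223, Function('j')(Function('a')(Function('M')(-1), 4))) = Add(223, Mul(12, Add(-2, Mul(-1, 4)))) = Add(223, Mul(12, Add(-2, -4))) = Add(223, Mul(12, -6)) = Add(223, -72) = 151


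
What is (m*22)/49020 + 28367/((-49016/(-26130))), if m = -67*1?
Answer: 4541876016827/300345540 ≈ 15122.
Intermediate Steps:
m = -67
(m*22)/49020 + 28367/((-49016/(-26130))) = -67*22/49020 + 28367/((-49016/(-26130))) = -1474*1/49020 + 28367/((-49016*(-1/26130))) = -737/24510 + 28367/(24508/13065) = -737/24510 + 28367*(13065/24508) = -737/24510 + 370614855/24508 = 4541876016827/300345540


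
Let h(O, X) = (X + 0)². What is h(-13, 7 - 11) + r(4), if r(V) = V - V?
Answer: 16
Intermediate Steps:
h(O, X) = X²
r(V) = 0
h(-13, 7 - 11) + r(4) = (7 - 11)² + 0 = (-4)² + 0 = 16 + 0 = 16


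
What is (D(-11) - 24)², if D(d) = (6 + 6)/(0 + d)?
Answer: 76176/121 ≈ 629.55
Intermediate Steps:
D(d) = 12/d
(D(-11) - 24)² = (12/(-11) - 24)² = (12*(-1/11) - 24)² = (-12/11 - 24)² = (-276/11)² = 76176/121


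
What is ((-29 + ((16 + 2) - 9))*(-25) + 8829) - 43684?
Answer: -34355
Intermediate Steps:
((-29 + ((16 + 2) - 9))*(-25) + 8829) - 43684 = ((-29 + (18 - 9))*(-25) + 8829) - 43684 = ((-29 + 9)*(-25) + 8829) - 43684 = (-20*(-25) + 8829) - 43684 = (500 + 8829) - 43684 = 9329 - 43684 = -34355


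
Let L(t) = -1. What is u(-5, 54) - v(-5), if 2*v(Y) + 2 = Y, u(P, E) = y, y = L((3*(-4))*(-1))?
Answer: 5/2 ≈ 2.5000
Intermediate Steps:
y = -1
u(P, E) = -1
v(Y) = -1 + Y/2
u(-5, 54) - v(-5) = -1 - (-1 + (½)*(-5)) = -1 - (-1 - 5/2) = -1 - 1*(-7/2) = -1 + 7/2 = 5/2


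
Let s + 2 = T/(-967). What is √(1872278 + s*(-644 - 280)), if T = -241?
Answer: √1752259271786/967 ≈ 1368.9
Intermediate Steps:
s = -1693/967 (s = -2 - 241/(-967) = -2 - 241*(-1/967) = -2 + 241/967 = -1693/967 ≈ -1.7508)
√(1872278 + s*(-644 - 280)) = √(1872278 - 1693*(-644 - 280)/967) = √(1872278 - 1693/967*(-924)) = √(1872278 + 1564332/967) = √(1812057158/967) = √1752259271786/967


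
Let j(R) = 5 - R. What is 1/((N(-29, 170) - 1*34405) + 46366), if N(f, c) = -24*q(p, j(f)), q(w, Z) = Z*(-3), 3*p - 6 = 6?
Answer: 1/14409 ≈ 6.9401e-5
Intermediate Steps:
p = 4 (p = 2 + (⅓)*6 = 2 + 2 = 4)
q(w, Z) = -3*Z
N(f, c) = 360 - 72*f (N(f, c) = -(-72)*(5 - f) = -24*(-15 + 3*f) = 360 - 72*f)
1/((N(-29, 170) - 1*34405) + 46366) = 1/(((360 - 72*(-29)) - 1*34405) + 46366) = 1/(((360 + 2088) - 34405) + 46366) = 1/((2448 - 34405) + 46366) = 1/(-31957 + 46366) = 1/14409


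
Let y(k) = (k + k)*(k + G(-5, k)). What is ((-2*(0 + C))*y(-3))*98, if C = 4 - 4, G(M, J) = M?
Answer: 0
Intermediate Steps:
C = 0
y(k) = 2*k*(-5 + k) (y(k) = (k + k)*(k - 5) = (2*k)*(-5 + k) = 2*k*(-5 + k))
((-2*(0 + C))*y(-3))*98 = ((-2*(0 + 0))*(2*(-3)*(-5 - 3)))*98 = ((-2*0)*(2*(-3)*(-8)))*98 = (0*48)*98 = 0*98 = 0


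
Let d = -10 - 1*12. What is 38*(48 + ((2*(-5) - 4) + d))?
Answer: 456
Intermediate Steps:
d = -22 (d = -10 - 12 = -22)
38*(48 + ((2*(-5) - 4) + d)) = 38*(48 + ((2*(-5) - 4) - 22)) = 38*(48 + ((-10 - 4) - 22)) = 38*(48 + (-14 - 22)) = 38*(48 - 36) = 38*12 = 456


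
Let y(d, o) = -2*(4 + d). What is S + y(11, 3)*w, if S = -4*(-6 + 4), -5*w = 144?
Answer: 872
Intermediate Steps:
w = -144/5 (w = -⅕*144 = -144/5 ≈ -28.800)
y(d, o) = -8 - 2*d
S = 8 (S = -4*(-2) = 8)
S + y(11, 3)*w = 8 + (-8 - 2*11)*(-144/5) = 8 + (-8 - 22)*(-144/5) = 8 - 30*(-144/5) = 8 + 864 = 872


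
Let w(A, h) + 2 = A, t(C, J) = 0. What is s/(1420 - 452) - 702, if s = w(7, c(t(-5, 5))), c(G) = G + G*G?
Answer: -679531/968 ≈ -702.00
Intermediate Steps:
c(G) = G + G²
w(A, h) = -2 + A
s = 5 (s = -2 + 7 = 5)
s/(1420 - 452) - 702 = 5/(1420 - 452) - 702 = 5/968 - 702 = -679531/968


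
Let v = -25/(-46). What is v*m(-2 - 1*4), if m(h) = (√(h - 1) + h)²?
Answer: 725/46 - 150*I*√7/23 ≈ 15.761 - 17.255*I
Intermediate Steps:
v = 25/46 (v = -25*(-1/46) = 25/46 ≈ 0.54348)
m(h) = (h + √(-1 + h))² (m(h) = (√(-1 + h) + h)² = (h + √(-1 + h))²)
v*m(-2 - 1*4) = 25*((-2 - 1*4) + √(-1 + (-2 - 1*4)))²/46 = 25*((-2 - 4) + √(-1 + (-2 - 4)))²/46 = 25*(-6 + √(-1 - 6))²/46 = 25*(-6 + √(-7))²/46 = 25*(-6 + I*√7)²/46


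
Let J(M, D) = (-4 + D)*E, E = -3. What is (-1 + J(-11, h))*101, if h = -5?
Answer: 2626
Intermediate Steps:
J(M, D) = 12 - 3*D (J(M, D) = (-4 + D)*(-3) = 12 - 3*D)
(-1 + J(-11, h))*101 = (-1 + (12 - 3*(-5)))*101 = (-1 + (12 + 15))*101 = (-1 + 27)*101 = 26*101 = 2626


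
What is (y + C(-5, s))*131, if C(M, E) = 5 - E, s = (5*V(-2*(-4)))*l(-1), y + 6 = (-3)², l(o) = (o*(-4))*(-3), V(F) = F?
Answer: 63928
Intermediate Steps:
l(o) = 12*o (l(o) = -4*o*(-3) = 12*o)
y = 3 (y = -6 + (-3)² = -6 + 9 = 3)
s = -480 (s = (5*(-2*(-4)))*(12*(-1)) = (5*8)*(-12) = 40*(-12) = -480)
(y + C(-5, s))*131 = (3 + (5 - 1*(-480)))*131 = (3 + (5 + 480))*131 = (3 + 485)*131 = 488*131 = 63928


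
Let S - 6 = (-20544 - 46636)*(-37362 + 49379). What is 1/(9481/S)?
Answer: -807302054/9481 ≈ -85150.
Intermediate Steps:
S = -807302054 (S = 6 + (-20544 - 46636)*(-37362 + 49379) = 6 - 67180*12017 = 6 - 807302060 = -807302054)
1/(9481/S) = 1/(9481/(-807302054)) = 1/(9481*(-1/807302054)) = 1/(-9481/807302054) = -807302054/9481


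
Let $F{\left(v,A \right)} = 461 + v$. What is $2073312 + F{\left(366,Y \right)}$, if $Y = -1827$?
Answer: $2074139$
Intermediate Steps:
$2073312 + F{\left(366,Y \right)} = 2073312 + \left(461 + 366\right) = 2073312 + 827 = 2074139$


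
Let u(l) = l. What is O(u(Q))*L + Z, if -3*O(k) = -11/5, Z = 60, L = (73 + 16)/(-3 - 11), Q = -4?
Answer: 11621/210 ≈ 55.338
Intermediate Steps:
L = -89/14 (L = 89/(-14) = 89*(-1/14) = -89/14 ≈ -6.3571)
O(k) = 11/15 (O(k) = -(-11)/(3*5) = -⅓*(-11/5) = 11/15)
O(u(Q))*L + Z = (11/15)*(-89/14) + 60 = -979/210 + 60 = 11621/210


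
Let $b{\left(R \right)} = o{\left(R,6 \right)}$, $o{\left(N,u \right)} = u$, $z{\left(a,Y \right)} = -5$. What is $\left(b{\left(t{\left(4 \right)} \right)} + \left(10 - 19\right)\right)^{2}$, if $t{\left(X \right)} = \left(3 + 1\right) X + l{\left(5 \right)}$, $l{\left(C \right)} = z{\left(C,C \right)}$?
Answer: $9$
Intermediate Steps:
$l{\left(C \right)} = -5$
$t{\left(X \right)} = -5 + 4 X$ ($t{\left(X \right)} = \left(3 + 1\right) X - 5 = 4 X - 5 = -5 + 4 X$)
$b{\left(R \right)} = 6$
$\left(b{\left(t{\left(4 \right)} \right)} + \left(10 - 19\right)\right)^{2} = \left(6 + \left(10 - 19\right)\right)^{2} = \left(6 - 9\right)^{2} = \left(-3\right)^{2} = 9$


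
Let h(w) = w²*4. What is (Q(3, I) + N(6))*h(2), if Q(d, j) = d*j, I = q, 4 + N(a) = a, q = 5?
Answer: 272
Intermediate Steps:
N(a) = -4 + a
I = 5
h(w) = 4*w²
(Q(3, I) + N(6))*h(2) = (3*5 + (-4 + 6))*(4*2²) = (15 + 2)*(4*4) = 17*16 = 272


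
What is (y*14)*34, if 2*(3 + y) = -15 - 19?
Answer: -9520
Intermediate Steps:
y = -20 (y = -3 + (-15 - 19)/2 = -3 + (½)*(-34) = -3 - 17 = -20)
(y*14)*34 = -20*14*34 = -280*34 = -9520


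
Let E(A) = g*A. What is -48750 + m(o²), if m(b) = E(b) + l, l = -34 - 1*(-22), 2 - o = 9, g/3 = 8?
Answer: -47586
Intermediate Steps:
g = 24 (g = 3*8 = 24)
o = -7 (o = 2 - 1*9 = 2 - 9 = -7)
l = -12 (l = -34 + 22 = -12)
E(A) = 24*A
m(b) = -12 + 24*b (m(b) = 24*b - 12 = -12 + 24*b)
-48750 + m(o²) = -48750 + (-12 + 24*(-7)²) = -48750 + (-12 + 24*49) = -48750 + (-12 + 1176) = -48750 + 1164 = -47586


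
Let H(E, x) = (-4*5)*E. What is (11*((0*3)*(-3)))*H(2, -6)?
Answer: 0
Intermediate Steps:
H(E, x) = -20*E
(11*((0*3)*(-3)))*H(2, -6) = (11*((0*3)*(-3)))*(-20*2) = (11*(0*(-3)))*(-40) = (11*0)*(-40) = 0*(-40) = 0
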